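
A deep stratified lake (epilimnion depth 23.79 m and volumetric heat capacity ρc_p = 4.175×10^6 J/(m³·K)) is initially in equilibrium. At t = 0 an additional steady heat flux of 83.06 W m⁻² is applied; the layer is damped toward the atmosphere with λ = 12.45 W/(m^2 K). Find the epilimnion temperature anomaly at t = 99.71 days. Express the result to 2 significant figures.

4.4 K

Areal heat capacity C = ρc_p × D = 4.175×10^6 × 23.79 = 9.93×10^7 J/(m²·K).
τ = C / λ = 9.93×10^7 / 12.45 = 7.98×10^6 s.
Equilibrium anomaly ΔT_eq = F / λ = 83.06 / 12.45 = 6.67 K.
t = 99.71 days = 8.61×10^6 s, so t/τ = 1.08.
ΔT(t) = ΔT_eq (1 − e^(−t/τ)) = 6.67 × (1 − e^−1.08) = 4.41 K.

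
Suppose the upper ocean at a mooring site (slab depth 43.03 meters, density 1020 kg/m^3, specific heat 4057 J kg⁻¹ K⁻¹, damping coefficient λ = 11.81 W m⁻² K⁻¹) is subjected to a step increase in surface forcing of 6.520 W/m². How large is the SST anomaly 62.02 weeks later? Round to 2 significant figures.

0.51 K

Areal heat capacity C = ρ c_p D = 1020 × 4057 × 43.03 = 1.78×10^8 J m⁻² K⁻¹.
τ = C / λ = 1.78×10^8 / 11.81 = 1.51×10^7 s.
Equilibrium anomaly ΔT_eq = F / λ = 6.520 / 11.81 = 0.552 K.
t = 62.02 weeks = 3.75×10^7 s, so t/τ = 2.49.
ΔT(t) = ΔT_eq (1 − e^(−t/τ)) = 0.552 × (1 − e^−2.49) = 0.506 K.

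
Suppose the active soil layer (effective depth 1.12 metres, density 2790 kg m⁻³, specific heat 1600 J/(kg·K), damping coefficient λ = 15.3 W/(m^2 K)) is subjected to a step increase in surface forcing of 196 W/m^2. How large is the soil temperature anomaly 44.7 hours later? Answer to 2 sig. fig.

5.0 K

Areal heat capacity C = ρ c_p D = 2790 × 1600 × 1.12 = 5.00×10^6 J m⁻² K⁻¹.
τ = C / λ = 5.00×10^6 / 15.3 = 3.27×10^5 s.
Equilibrium anomaly ΔT_eq = F / λ = 196 / 15.3 = 12.8 K.
t = 44.7 hours = 1.61×10^5 s, so t/τ = 0.492.
ΔT(t) = ΔT_eq (1 − e^(−t/τ)) = 12.8 × (1 − e^−0.492) = 4.98 K.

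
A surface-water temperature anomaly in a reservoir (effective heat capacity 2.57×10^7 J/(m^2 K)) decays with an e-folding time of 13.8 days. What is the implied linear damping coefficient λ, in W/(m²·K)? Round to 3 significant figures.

Areal heat capacity C = 2.57×10^7 J/(m^2 K) (given).
τ = 13.8 days = 1.19×10^6 s.
λ = C / τ = 2.57×10^7 / 1.19×10^6 = 21.6 W/(m²·K).

21.6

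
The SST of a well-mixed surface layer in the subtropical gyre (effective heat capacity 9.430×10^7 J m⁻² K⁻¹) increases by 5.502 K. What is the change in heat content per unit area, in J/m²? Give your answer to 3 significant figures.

5.19×10^8

Areal heat capacity C = 9.430×10^7 J m⁻² K⁻¹ (given).
ΔQ = C ΔT = 9.43×10^7 × 5.502 = 5.19×10^8 J/m².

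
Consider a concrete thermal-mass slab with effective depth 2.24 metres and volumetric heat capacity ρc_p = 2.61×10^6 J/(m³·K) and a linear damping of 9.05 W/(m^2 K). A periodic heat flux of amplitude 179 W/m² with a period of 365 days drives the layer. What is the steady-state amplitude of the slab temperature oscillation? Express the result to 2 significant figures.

20 K

Areal heat capacity C = ρc_p × D = 2.61×10^6 × 2.24 = 5.85×10^6 J/(m^2 K).
Angular frequency ω = 2π / T = 2π / 3.15×10^7 s = 1.99×10^-7 s⁻¹.
√((Cω)² + λ²) = √((1.16)² + 9.05²) = 9.12 W/(m²·K).
Amplitude A = F₀ / √((Cω)²+λ²) = 179 / 9.12 = 19.6 K.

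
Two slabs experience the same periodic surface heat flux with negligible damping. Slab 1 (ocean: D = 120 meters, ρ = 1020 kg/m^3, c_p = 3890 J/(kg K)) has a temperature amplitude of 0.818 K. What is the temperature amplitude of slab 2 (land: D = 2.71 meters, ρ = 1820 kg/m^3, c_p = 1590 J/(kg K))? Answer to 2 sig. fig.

50 K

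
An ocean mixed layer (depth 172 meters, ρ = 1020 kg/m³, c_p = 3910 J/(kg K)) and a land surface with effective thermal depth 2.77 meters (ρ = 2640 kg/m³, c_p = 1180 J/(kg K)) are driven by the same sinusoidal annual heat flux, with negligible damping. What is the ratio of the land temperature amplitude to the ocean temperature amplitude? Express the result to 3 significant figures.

79.5

C_ocean = 1020 × 3910 × 172 = 6.86×10^8 J/(m²·K).
C_land = 2640 × 1180 × 2.77 = 8.63×10^6 J/(m²·K).
Undamped amplitude ∝ 1/C, so A_land/A_ocean = C_ocean/C_land = 79.5.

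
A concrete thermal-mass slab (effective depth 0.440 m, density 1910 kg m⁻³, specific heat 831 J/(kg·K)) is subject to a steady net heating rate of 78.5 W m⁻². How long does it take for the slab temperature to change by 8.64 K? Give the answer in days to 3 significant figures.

0.890 days

Areal heat capacity C = ρ c_p D = 1910 × 831 × 0.440 = 6.98×10^5 J/(m^2 K).
Time required: Δt = C ΔT / F = 6.98×10^5 × 8.64 / 78.5 = 76900 s.
In days: 76900 s / (86400 s/day) = 0.890 days.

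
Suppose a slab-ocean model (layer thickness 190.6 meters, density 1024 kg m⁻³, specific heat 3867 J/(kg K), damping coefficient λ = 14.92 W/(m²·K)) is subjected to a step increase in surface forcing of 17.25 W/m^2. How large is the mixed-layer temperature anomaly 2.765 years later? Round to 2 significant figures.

0.95 K

Areal heat capacity C = ρ c_p D = 1024 × 3867 × 190.6 = 7.55×10^8 J m⁻² K⁻¹.
τ = C / λ = 7.55×10^8 / 14.92 = 5.06×10^7 s.
Equilibrium anomaly ΔT_eq = F / λ = 17.25 / 14.92 = 1.16 K.
t = 2.765 years = 8.73×10^7 s, so t/τ = 1.72.
ΔT(t) = ΔT_eq (1 − e^(−t/τ)) = 1.16 × (1 − e^−1.72) = 0.950 K.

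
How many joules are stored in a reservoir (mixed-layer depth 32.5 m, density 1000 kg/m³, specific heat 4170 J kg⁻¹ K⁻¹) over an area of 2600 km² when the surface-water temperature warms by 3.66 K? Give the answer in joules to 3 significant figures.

1.29×10^18 J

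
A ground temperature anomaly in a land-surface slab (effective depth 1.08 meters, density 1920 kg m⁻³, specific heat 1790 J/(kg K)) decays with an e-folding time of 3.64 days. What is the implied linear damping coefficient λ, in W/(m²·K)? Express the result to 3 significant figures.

Areal heat capacity C = ρ c_p D = 1920 × 1790 × 1.08 = 3.71×10^6 J m⁻² K⁻¹.
τ = 3.64 days = 3.14×10^5 s.
λ = C / τ = 3.71×10^6 / 3.14×10^5 = 11.8 W/(m²·K).

11.8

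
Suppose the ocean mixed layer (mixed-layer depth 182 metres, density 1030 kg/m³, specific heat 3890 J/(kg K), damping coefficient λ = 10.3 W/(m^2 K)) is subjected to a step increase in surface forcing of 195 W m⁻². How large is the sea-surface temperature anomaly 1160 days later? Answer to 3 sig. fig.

14.3 K

Areal heat capacity C = ρ c_p D = 1030 × 3890 × 182 = 7.29×10^8 J/(m²·K).
τ = C / λ = 7.29×10^8 / 10.3 = 7.08×10^7 s.
Equilibrium anomaly ΔT_eq = F / λ = 195 / 10.3 = 18.9 K.
t = 1160 days = 1.00×10^8 s, so t/τ = 1.42.
ΔT(t) = ΔT_eq (1 − e^(−t/τ)) = 18.9 × (1 − e^−1.42) = 14.3 K.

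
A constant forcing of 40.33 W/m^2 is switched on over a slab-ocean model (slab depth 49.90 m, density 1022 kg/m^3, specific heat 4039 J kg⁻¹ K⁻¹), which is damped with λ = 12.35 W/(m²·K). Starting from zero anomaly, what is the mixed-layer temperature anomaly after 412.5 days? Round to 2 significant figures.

2.9 K

Areal heat capacity C = ρ c_p D = 1022 × 4039 × 49.90 = 2.06×10^8 J m⁻² K⁻¹.
τ = C / λ = 2.06×10^8 / 12.35 = 1.67×10^7 s.
Equilibrium anomaly ΔT_eq = F / λ = 40.33 / 12.35 = 3.27 K.
t = 412.5 days = 3.56×10^7 s, so t/τ = 2.14.
ΔT(t) = ΔT_eq (1 − e^(−t/τ)) = 3.27 × (1 − e^−2.14) = 2.88 K.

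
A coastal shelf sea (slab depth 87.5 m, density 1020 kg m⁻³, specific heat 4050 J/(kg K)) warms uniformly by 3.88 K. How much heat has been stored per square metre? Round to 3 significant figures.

Areal heat capacity C = ρ c_p D = 1020 × 4050 × 87.5 = 3.61×10^8 J m⁻² K⁻¹.
ΔQ = C ΔT = 3.61×10^8 × 3.88 = 1.40×10^9 J/m².

1.40×10^9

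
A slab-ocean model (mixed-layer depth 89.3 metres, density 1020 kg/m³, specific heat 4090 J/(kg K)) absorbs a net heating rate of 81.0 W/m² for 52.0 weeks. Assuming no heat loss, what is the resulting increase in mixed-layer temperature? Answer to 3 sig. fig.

6.84 K

Areal heat capacity C = ρ c_p D = 1020 × 4090 × 89.3 = 3.73×10^8 J/(m^2 K).
Net heat input Q = F Δt = 81.0 × (52.0 weeks × 6.048×10^5 s/week) = 2.55×10^9 J/m².
ΔT = Q / C = 2.55×10^9 / 3.73×10^8 = 6.84 K.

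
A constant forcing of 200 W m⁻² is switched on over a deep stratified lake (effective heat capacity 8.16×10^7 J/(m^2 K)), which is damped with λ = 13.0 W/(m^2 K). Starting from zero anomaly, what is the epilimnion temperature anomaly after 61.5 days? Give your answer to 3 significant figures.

8.79 K

Areal heat capacity C = 8.16×10^7 J/(m^2 K) (given).
τ = C / λ = 8.16×10^7 / 13.0 = 6.28×10^6 s.
Equilibrium anomaly ΔT_eq = F / λ = 200 / 13.0 = 15.4 K.
t = 61.5 days = 5.31×10^6 s, so t/τ = 0.847.
ΔT(t) = ΔT_eq (1 − e^(−t/τ)) = 15.4 × (1 − e^−0.847) = 8.79 K.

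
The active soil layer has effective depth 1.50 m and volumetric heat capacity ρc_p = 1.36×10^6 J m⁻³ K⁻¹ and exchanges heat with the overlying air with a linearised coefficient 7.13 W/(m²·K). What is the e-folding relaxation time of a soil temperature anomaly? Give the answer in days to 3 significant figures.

3.31 days

Areal heat capacity C = ρc_p × D = 1.36×10^6 × 1.50 = 2.04×10^6 J/(m²·K).
Relaxation time τ = C / λ = 2.04×10^6 / 7.13 = 2.86×10^5 s.
In days: 2.86×10^5 s / (86400 s/day) = 3.31 days.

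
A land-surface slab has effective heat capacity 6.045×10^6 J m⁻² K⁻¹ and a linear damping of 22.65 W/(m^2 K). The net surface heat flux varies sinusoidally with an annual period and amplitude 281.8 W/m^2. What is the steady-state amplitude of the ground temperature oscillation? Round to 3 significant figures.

12.4 K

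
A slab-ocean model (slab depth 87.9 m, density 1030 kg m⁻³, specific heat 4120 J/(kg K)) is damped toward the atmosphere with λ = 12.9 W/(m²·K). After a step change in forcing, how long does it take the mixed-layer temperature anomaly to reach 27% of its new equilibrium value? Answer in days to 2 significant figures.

110 days

Areal heat capacity C = ρ c_p D = 1030 × 4120 × 87.9 = 3.73×10^8 J m⁻² K⁻¹.
τ = C / λ = 3.73×10^8 / 12.9 = 2.89×10^7 s.
Fraction reached: 1 − e^(−t/τ) = 0.27 ⇒ t = −τ ln(1 − 0.27) = τ × 0.315.
t = 9.10×10^6 s = 105 days.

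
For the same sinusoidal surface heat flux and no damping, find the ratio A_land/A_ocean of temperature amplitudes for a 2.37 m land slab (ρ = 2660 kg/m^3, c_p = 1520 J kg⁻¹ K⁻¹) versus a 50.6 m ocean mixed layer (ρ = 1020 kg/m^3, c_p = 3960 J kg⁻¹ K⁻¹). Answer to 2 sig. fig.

21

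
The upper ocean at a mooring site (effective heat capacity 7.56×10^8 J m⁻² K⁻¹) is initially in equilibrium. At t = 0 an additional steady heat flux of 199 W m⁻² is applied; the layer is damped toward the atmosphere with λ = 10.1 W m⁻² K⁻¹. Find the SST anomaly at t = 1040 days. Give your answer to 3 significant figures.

Areal heat capacity C = 7.56×10^8 J m⁻² K⁻¹ (given).
τ = C / λ = 7.56×10^8 / 10.1 = 7.49×10^7 s.
Equilibrium anomaly ΔT_eq = F / λ = 199 / 10.1 = 19.7 K.
t = 1040 days = 8.99×10^7 s, so t/τ = 1.20.
ΔT(t) = ΔT_eq (1 − e^(−t/τ)) = 19.7 × (1 − e^−1.20) = 13.8 K.

13.8 K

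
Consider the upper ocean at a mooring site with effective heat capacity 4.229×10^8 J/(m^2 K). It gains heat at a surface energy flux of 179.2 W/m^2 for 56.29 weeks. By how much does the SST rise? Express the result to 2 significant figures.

14 K

Areal heat capacity C = 4.229×10^8 J/(m^2 K) (given).
Net heat input Q = F Δt = 179.2 × (56.29 weeks × 6.048×10^5 s/week) = 6.10×10^9 J/m².
ΔT = Q / C = 6.10×10^9 / 4.23×10^8 = 14.4 K.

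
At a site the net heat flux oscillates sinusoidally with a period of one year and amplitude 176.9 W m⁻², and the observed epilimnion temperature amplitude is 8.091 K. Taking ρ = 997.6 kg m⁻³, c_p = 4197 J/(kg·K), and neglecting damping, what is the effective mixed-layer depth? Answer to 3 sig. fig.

ω = 2π / 3.15×10^7 s = 1.99×10^-7 s⁻¹.
Required C = F₀ / (A ω) = 176.9 / (8.091 × 1.99×10^-7) = 1.10×10^8 J/(m²·K).
D = C / (ρ c_p) = 1.10×10^8 / (997.6 × 4197) = 26.2 m.

26.2 m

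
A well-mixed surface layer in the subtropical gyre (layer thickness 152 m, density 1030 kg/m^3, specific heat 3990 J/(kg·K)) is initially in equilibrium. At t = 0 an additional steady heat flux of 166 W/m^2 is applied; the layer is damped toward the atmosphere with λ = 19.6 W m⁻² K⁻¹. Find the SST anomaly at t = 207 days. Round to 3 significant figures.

Areal heat capacity C = ρ c_p D = 1030 × 3990 × 152 = 6.25×10^8 J/(m²·K).
τ = C / λ = 6.25×10^8 / 19.6 = 3.19×10^7 s.
Equilibrium anomaly ΔT_eq = F / λ = 166 / 19.6 = 8.47 K.
t = 207 days = 1.79×10^7 s, so t/τ = 0.561.
ΔT(t) = ΔT_eq (1 − e^(−t/τ)) = 8.47 × (1 − e^−0.561) = 3.64 K.

3.64 K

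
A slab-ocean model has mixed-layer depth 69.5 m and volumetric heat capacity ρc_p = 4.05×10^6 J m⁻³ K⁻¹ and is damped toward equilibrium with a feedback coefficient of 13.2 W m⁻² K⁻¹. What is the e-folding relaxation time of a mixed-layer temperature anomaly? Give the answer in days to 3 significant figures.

Areal heat capacity C = ρc_p × D = 4.05×10^6 × 69.5 = 2.81×10^8 J/(m^2 K).
Relaxation time τ = C / λ = 2.81×10^8 / 13.2 = 2.13×10^7 s.
In days: 2.13×10^7 s / (86400 s/day) = 247 days.

247 days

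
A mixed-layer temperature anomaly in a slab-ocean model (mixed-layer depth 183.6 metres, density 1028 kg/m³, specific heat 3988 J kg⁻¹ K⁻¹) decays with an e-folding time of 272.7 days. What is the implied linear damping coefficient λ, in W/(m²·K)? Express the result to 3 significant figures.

31.9

Areal heat capacity C = ρ c_p D = 1028 × 3988 × 183.6 = 7.53×10^8 J/(m²·K).
τ = 272.7 days = 2.36×10^7 s.
λ = C / τ = 7.53×10^8 / 2.36×10^7 = 31.9 W/(m²·K).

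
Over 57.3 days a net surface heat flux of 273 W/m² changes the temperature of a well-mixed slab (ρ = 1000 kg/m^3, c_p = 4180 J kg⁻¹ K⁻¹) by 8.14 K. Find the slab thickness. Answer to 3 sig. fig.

39.7 m

Heat input Q = F Δt = 273 × 4.95×10^6 s = 1.35×10^9 J/m².
Required areal heat capacity C = Q / ΔT = 1.66×10^8 J/(m²·K).
Depth D = C / (ρ c_p) = 1.66×10^8 / (1000 × 4180) = 39.7 m.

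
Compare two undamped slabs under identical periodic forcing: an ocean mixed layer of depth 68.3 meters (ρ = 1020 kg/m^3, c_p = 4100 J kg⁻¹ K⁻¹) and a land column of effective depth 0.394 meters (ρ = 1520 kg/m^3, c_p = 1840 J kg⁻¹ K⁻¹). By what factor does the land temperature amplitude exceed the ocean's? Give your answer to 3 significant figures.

C_ocean = 1020 × 4100 × 68.3 = 2.86×10^8 J/(m²·K).
C_land = 1520 × 1840 × 0.394 = 1.10×10^6 J/(m²·K).
Undamped amplitude ∝ 1/C, so A_land/A_ocean = C_ocean/C_land = 259.

259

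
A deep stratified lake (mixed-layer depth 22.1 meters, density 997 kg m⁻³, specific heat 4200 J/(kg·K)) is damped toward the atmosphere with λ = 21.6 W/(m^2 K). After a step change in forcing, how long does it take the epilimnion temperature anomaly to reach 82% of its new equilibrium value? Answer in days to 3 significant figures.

85.0 days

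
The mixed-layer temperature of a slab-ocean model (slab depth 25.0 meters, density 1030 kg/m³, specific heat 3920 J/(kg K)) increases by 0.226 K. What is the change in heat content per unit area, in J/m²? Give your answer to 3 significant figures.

2.28×10^7

Areal heat capacity C = ρ c_p D = 1030 × 3920 × 25.0 = 1.01×10^8 J m⁻² K⁻¹.
ΔQ = C ΔT = 1.01×10^8 × 0.226 = 2.28×10^7 J/m².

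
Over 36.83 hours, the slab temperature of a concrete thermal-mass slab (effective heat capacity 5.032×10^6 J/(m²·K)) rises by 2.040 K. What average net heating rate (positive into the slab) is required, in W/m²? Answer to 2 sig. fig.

Areal heat capacity C = 5.032×10^6 J/(m²·K) (given).
Required heat per unit area: Q = C ΔT = 5.03×10^6 × 2.040 = 1.03×10^7 J/m².
Flux F = Q / Δt = 1.03×10^7 / 1.33×10^5 s = 77.4 W/m².

77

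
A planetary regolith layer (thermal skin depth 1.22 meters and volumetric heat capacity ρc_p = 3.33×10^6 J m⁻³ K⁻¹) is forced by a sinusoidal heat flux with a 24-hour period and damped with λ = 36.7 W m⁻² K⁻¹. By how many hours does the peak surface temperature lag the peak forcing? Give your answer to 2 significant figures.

Areal heat capacity C = ρc_p × D = 3.33×10^6 × 1.22 = 4.06×10^6 J/(m²·K).
ω = 2π / 86400 s = 7.27×10^-5 s⁻¹.
Phase lag φ = arctan(Cω/λ) = arctan(295/36.7) = 1.45 rad.
Time lag = φ / ω = 1.45 / 7.27×10^-5 = 19900 s = 5.53 hours.

5.5 hours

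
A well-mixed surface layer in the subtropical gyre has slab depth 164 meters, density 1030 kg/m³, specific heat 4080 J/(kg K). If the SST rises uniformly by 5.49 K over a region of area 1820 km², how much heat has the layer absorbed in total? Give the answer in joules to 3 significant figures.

6.89×10^18 J

Areal heat capacity C = ρ c_p D = 1030 × 4080 × 164 = 6.89×10^8 J/(m²·K).
Heat per unit area: q = C ΔT = 6.89×10^8 × 5.49 = 3.78×10^9 J/m².
Total heat: Q = q × A = 3.78×10^9 × (1820 × 10⁶ m²) = 6.89×10^18 J.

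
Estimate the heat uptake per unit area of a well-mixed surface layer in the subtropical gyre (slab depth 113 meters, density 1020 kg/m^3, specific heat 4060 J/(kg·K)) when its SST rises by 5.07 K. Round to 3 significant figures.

2.37×10^9

Areal heat capacity C = ρ c_p D = 1020 × 4060 × 113 = 4.68×10^8 J/(m²·K).
ΔQ = C ΔT = 4.68×10^8 × 5.07 = 2.37×10^9 J/m².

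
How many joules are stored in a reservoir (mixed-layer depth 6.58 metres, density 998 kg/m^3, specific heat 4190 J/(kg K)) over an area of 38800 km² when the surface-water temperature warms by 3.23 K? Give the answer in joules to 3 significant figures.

Areal heat capacity C = ρ c_p D = 998 × 4190 × 6.58 = 2.75×10^7 J/(m²·K).
Heat per unit area: q = C ΔT = 2.75×10^7 × 3.23 = 8.89×10^7 J/m².
Total heat: Q = q × A = 8.89×10^7 × (38800 × 10⁶ m²) = 3.45×10^18 J.

3.45×10^18 J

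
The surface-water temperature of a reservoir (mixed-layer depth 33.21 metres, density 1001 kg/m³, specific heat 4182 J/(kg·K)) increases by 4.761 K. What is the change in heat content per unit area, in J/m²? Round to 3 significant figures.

6.62×10^8

Areal heat capacity C = ρ c_p D = 1001 × 4182 × 33.21 = 1.39×10^8 J/(m^2 K).
ΔQ = C ΔT = 1.39×10^8 × 4.761 = 6.62×10^8 J/m².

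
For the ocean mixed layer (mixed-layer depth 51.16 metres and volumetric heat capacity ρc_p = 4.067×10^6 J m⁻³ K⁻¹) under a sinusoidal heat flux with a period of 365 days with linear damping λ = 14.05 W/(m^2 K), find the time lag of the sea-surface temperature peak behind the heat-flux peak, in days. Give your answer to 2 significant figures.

72 days

Areal heat capacity C = ρc_p × D = 4.067×10^6 × 51.16 = 2.08×10^8 J/(m^2 K).
ω = 2π / 3.15×10^7 s = 1.99×10^-7 s⁻¹.
Phase lag φ = arctan(Cω/λ) = arctan(41.5/14.05) = 1.24 rad.
Time lag = φ / ω = 1.24 / 1.99×10^-7 = 6.24×10^6 s = 72.3 days.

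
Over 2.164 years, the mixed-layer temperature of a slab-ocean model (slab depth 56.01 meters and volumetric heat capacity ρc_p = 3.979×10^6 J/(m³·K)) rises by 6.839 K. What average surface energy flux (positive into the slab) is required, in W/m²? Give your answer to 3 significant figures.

Areal heat capacity C = ρc_p × D = 3.979×10^6 × 56.01 = 2.23×10^8 J m⁻² K⁻¹.
Required heat per unit area: Q = C ΔT = 2.23×10^8 × 6.839 = 1.52×10^9 J/m².
Flux F = Q / Δt = 1.52×10^9 / 6.83×10^7 s = 22.3 W/m².

22.3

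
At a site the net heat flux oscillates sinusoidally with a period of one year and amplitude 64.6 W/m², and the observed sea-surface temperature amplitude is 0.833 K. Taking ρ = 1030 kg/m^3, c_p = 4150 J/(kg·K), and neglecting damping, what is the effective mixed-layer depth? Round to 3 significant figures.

91.1 m

ω = 2π / 3.15×10^7 s = 1.99×10^-7 s⁻¹.
Required C = F₀ / (A ω) = 64.6 / (0.833 × 1.99×10^-7) = 3.89×10^8 J/(m²·K).
D = C / (ρ c_p) = 3.89×10^8 / (1030 × 4150) = 91.1 m.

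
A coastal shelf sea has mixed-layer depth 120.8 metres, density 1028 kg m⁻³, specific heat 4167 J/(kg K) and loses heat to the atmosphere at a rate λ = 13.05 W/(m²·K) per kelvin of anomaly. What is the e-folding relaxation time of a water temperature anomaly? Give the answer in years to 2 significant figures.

Areal heat capacity C = ρ c_p D = 1028 × 4167 × 120.8 = 5.17×10^8 J/(m^2 K).
Relaxation time τ = C / λ = 5.17×10^8 / 13.05 = 3.97×10^7 s.
In years: 3.97×10^7 s / (3.156×10^7 s/year) = 1.26 years.

1.3 years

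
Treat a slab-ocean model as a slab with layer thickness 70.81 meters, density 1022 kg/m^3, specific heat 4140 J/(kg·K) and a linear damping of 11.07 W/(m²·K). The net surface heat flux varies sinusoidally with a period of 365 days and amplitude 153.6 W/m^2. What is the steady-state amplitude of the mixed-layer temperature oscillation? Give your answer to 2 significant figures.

Areal heat capacity C = ρ c_p D = 1022 × 4140 × 70.81 = 3.00×10^8 J m⁻² K⁻¹.
Angular frequency ω = 2π / T = 2π / 3.15×10^7 s = 1.99×10^-7 s⁻¹.
√((Cω)² + λ²) = √((59.7)² + 11.07²) = 60.7 W/(m²·K).
Amplitude A = F₀ / √((Cω)²+λ²) = 153.6 / 60.7 = 2.53 K.

2.5 K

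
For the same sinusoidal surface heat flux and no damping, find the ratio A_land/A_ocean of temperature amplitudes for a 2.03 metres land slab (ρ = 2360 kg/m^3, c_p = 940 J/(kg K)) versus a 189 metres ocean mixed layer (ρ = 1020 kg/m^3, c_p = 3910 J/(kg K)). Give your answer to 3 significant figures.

167

C_ocean = 1020 × 3910 × 189 = 7.54×10^8 J/(m²·K).
C_land = 2360 × 940 × 2.03 = 4.50×10^6 J/(m²·K).
Undamped amplitude ∝ 1/C, so A_land/A_ocean = C_ocean/C_land = 167.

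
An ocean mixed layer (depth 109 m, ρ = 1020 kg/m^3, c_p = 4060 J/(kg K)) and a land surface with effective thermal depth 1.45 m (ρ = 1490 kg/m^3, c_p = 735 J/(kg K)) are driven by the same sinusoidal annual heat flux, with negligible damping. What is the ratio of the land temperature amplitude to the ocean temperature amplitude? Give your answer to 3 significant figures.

284

C_ocean = 1020 × 4060 × 109 = 4.51×10^8 J/(m²·K).
C_land = 1490 × 735 × 1.45 = 1.59×10^6 J/(m²·K).
Undamped amplitude ∝ 1/C, so A_land/A_ocean = C_ocean/C_land = 284.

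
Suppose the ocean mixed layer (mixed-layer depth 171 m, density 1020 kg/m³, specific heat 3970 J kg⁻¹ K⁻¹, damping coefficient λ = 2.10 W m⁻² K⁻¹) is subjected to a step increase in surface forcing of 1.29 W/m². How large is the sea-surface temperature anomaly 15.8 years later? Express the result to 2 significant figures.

0.48 K

Areal heat capacity C = ρ c_p D = 1020 × 3970 × 171 = 6.92×10^8 J/(m²·K).
τ = C / λ = 6.92×10^8 / 2.10 = 3.30×10^8 s.
Equilibrium anomaly ΔT_eq = F / λ = 1.29 / 2.10 = 0.614 K.
t = 15.8 years = 4.99×10^8 s, so t/τ = 1.51.
ΔT(t) = ΔT_eq (1 − e^(−t/τ)) = 0.614 × (1 − e^−1.51) = 0.479 K.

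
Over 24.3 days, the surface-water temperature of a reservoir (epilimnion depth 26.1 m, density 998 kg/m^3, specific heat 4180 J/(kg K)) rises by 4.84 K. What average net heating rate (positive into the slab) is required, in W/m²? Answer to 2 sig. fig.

250

Areal heat capacity C = ρ c_p D = 998 × 4180 × 26.1 = 1.09×10^8 J/(m^2 K).
Required heat per unit area: Q = C ΔT = 1.09×10^8 × 4.84 = 5.27×10^8 J/m².
Flux F = Q / Δt = 5.27×10^8 / 2.10×10^6 s = 251 W/m².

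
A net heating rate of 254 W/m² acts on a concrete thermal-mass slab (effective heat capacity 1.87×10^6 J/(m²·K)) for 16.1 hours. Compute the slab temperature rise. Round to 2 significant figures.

Areal heat capacity C = 1.87×10^6 J/(m²·K) (given).
Net heat input Q = F Δt = 254 × (16.1 hours × 3600 s/hour) = 1.47×10^7 J/m².
ΔT = Q / C = 1.47×10^7 / 1.87×10^6 = 7.87 K.

7.9 K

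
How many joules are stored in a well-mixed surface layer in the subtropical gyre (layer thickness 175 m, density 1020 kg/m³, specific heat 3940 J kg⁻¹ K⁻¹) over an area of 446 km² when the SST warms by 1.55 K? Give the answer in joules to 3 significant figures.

4.86×10^17 J

Areal heat capacity C = ρ c_p D = 1020 × 3940 × 175 = 7.03×10^8 J/(m^2 K).
Heat per unit area: q = C ΔT = 7.03×10^8 × 1.55 = 1.09×10^9 J/m².
Total heat: Q = q × A = 1.09×10^9 × (446 × 10⁶ m²) = 4.86×10^17 J.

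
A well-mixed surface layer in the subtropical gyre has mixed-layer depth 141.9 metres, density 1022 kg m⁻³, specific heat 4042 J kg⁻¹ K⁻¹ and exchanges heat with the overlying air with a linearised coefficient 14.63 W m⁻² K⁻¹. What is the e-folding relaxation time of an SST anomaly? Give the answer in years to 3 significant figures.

Areal heat capacity C = ρ c_p D = 1022 × 4042 × 141.9 = 5.86×10^8 J/(m^2 K).
Relaxation time τ = C / λ = 5.86×10^8 / 14.63 = 4.01×10^7 s.
In years: 4.01×10^7 s / (3.156×10^7 s/year) = 1.27 years.

1.27 years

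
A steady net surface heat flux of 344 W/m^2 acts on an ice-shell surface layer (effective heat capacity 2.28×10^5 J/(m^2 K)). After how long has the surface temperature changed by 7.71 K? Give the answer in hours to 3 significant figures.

Areal heat capacity C = 2.28×10^5 J/(m^2 K) (given).
Time required: Δt = C ΔT / F = 2.28×10^5 × 7.71 / 344 = 5110 s.
In hours: 5110 s / (3600 s/hour) = 1.42 hours.

1.42 hours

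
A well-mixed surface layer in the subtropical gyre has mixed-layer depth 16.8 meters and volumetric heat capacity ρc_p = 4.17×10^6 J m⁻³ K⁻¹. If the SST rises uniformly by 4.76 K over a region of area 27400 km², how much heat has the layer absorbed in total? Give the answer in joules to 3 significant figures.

Areal heat capacity C = ρc_p × D = 4.17×10^6 × 16.8 = 7.01×10^7 J/(m²·K).
Heat per unit area: q = C ΔT = 7.01×10^7 × 4.76 = 3.33×10^8 J/m².
Total heat: Q = q × A = 3.33×10^8 × (27400 × 10⁶ m²) = 9.14×10^18 J.

9.14×10^18 J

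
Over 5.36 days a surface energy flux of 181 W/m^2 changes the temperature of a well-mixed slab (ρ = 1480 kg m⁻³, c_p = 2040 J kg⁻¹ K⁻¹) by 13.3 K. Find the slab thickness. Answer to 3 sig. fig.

2.09 m

Heat input Q = F Δt = 181 × 4.63×10^5 s = 8.38×10^7 J/m².
Required areal heat capacity C = Q / ΔT = 6.30×10^6 J/(m²·K).
Depth D = C / (ρ c_p) = 6.30×10^6 / (1480 × 2040) = 2.09 m.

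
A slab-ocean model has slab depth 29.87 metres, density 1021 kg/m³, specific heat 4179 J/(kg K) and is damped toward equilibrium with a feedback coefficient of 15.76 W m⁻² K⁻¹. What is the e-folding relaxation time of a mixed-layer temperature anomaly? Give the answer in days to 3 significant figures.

Areal heat capacity C = ρ c_p D = 1021 × 4179 × 29.87 = 1.27×10^8 J/(m²·K).
Relaxation time τ = C / λ = 1.27×10^8 / 15.76 = 8.09×10^6 s.
In days: 8.09×10^6 s / (86400 s/day) = 93.6 days.

93.6 days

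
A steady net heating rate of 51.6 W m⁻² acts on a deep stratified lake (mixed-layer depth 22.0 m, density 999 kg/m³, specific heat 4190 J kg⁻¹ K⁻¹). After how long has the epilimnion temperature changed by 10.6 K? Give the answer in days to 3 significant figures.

Areal heat capacity C = ρ c_p D = 999 × 4190 × 22.0 = 9.21×10^7 J/(m^2 K).
Time required: Δt = C ΔT / F = 9.21×10^7 × 10.6 / 51.6 = 1.89×10^7 s.
In days: 1.89×10^7 s / (86400 s/day) = 219 days.

219 days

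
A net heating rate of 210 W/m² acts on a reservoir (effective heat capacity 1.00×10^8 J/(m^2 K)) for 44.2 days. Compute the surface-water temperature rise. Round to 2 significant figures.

Areal heat capacity C = 1.00×10^8 J/(m^2 K) (given).
Net heat input Q = F Δt = 210 × (44.2 days × 86400 s/day) = 8.02×10^8 J/m².
ΔT = Q / C = 8.02×10^8 / 1.00×10^8 = 8.02 K.

8.0 K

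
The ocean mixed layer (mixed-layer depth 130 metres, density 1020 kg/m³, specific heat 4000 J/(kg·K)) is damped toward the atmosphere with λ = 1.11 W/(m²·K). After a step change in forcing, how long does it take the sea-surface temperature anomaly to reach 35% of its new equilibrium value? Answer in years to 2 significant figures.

6.5 years

Areal heat capacity C = ρ c_p D = 1020 × 4000 × 130 = 5.30×10^8 J/(m²·K).
τ = C / λ = 5.30×10^8 / 1.11 = 4.78×10^8 s.
Fraction reached: 1 − e^(−t/τ) = 0.35 ⇒ t = −τ ln(1 − 0.35) = τ × 0.431.
t = 2.06×10^8 s = 6.52 years.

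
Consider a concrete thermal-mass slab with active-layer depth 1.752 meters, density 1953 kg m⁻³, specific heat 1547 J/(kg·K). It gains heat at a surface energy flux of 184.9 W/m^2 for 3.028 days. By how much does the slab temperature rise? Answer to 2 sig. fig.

Areal heat capacity C = ρ c_p D = 1953 × 1547 × 1.752 = 5.29×10^6 J/(m^2 K).
Net heat input Q = F Δt = 184.9 × (3.028 days × 86400 s/day) = 4.84×10^7 J/m².
ΔT = Q / C = 4.84×10^7 / 5.29×10^6 = 9.14 K.

9.1 K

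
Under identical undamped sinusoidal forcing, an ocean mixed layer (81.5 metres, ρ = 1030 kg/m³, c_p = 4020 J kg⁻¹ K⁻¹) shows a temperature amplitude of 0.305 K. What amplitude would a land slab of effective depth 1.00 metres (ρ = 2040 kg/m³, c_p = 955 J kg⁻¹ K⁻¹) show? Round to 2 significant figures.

53 K

C_ocean = 3.37×10^8 J/(m²·K); C_land = 1.95×10^6 J/(m²·K).
A ∝ 1/C ⇒ A_land = A_ocean × C_ocean/C_land = 0.305 × 173 = 52.8 K.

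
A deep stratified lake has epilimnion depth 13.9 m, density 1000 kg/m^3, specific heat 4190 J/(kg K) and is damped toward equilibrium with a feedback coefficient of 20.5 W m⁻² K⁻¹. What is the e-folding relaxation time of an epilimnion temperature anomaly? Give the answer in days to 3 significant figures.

Areal heat capacity C = ρ c_p D = 1000 × 4190 × 13.9 = 5.82×10^7 J/(m²·K).
Relaxation time τ = C / λ = 5.82×10^7 / 20.5 = 2.84×10^6 s.
In days: 2.84×10^6 s / (86400 s/day) = 32.9 days.

32.9 days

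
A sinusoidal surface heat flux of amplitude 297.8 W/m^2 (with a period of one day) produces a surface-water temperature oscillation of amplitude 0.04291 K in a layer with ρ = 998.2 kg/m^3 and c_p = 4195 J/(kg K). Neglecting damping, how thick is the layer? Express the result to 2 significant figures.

23 m

ω = 2π / 86400 s = 7.27×10^-5 s⁻¹.
Required C = F₀ / (A ω) = 297.8 / (0.04291 × 7.27×10^-5) = 9.54×10^7 J/(m²·K).
D = C / (ρ c_p) = 9.54×10^7 / (998.2 × 4195) = 22.8 m.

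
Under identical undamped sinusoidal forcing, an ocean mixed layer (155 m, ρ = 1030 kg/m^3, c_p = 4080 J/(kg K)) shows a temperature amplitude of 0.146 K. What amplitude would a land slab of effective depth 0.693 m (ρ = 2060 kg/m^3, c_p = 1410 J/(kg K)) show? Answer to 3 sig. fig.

47.2 K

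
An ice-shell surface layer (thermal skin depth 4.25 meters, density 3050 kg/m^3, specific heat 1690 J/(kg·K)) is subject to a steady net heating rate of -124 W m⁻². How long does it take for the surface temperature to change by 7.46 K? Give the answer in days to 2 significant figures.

Areal heat capacity C = ρ c_p D = 3050 × 1690 × 4.25 = 2.19×10^7 J m⁻² K⁻¹.
Time required: Δt = C ΔT / F = 2.19×10^7 × -7.46 / -124 = 1.32×10^6 s.
In days: 1.32×10^6 s / (86400 s/day) = 15.3 days.

15 days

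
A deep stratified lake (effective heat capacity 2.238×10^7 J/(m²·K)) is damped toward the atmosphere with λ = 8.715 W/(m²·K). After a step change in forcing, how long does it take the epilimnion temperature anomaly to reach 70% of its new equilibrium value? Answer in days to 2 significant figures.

36 days

Areal heat capacity C = 2.238×10^7 J/(m²·K) (given).
τ = C / λ = 2.24×10^7 / 8.715 = 2.57×10^6 s.
Fraction reached: 1 − e^(−t/τ) = 0.70 ⇒ t = −τ ln(1 − 0.70) = τ × 1.20.
t = 3.09×10^6 s = 35.8 days.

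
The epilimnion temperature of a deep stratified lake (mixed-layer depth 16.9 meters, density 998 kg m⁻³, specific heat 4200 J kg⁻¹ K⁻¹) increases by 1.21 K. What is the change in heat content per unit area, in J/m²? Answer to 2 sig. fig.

8.6×10^7

Areal heat capacity C = ρ c_p D = 998 × 4200 × 16.9 = 7.08×10^7 J/(m^2 K).
ΔQ = C ΔT = 7.08×10^7 × 1.21 = 8.57×10^7 J/m².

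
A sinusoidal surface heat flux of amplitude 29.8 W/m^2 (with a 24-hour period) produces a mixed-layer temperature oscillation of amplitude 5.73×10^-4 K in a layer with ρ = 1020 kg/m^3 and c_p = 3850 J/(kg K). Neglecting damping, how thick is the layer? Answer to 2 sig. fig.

ω = 2π / 86400 s = 7.27×10^-5 s⁻¹.
Required C = F₀ / (A ω) = 29.8 / (5.73×10^-4 × 7.27×10^-5) = 7.15×10^8 J/(m²·K).
D = C / (ρ c_p) = 7.15×10^8 / (1020 × 3850) = 182 m.

180 m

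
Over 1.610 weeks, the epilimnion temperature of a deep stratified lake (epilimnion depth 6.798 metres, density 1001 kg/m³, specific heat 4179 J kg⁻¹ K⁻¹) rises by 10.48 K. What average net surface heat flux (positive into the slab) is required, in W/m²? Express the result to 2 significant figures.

310

Areal heat capacity C = ρ c_p D = 1001 × 4179 × 6.798 = 2.84×10^7 J m⁻² K⁻¹.
Required heat per unit area: Q = C ΔT = 2.84×10^7 × 10.48 = 2.98×10^8 J/m².
Flux F = Q / Δt = 2.98×10^8 / 9.74×10^5 s = 306 W/m².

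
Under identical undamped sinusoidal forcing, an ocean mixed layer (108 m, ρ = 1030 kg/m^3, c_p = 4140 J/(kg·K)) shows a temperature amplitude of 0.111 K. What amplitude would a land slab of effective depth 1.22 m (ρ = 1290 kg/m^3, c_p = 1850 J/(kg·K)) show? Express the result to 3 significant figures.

C_ocean = 4.61×10^8 J/(m²·K); C_land = 2.91×10^6 J/(m²·K).
A ∝ 1/C ⇒ A_land = A_ocean × C_ocean/C_land = 0.111 × 158 = 17.6 K.

17.6 K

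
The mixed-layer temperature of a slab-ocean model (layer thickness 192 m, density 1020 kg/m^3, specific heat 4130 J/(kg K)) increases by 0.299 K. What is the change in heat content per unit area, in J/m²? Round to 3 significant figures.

Areal heat capacity C = ρ c_p D = 1020 × 4130 × 192 = 8.09×10^8 J/(m²·K).
ΔQ = C ΔT = 8.09×10^8 × 0.299 = 2.42×10^8 J/m².

2.42×10^8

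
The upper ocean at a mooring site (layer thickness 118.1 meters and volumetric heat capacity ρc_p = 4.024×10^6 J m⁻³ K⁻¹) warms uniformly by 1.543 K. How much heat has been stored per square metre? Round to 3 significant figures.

7.33×10^8

Areal heat capacity C = ρc_p × D = 4.024×10^6 × 118.1 = 4.75×10^8 J/(m^2 K).
ΔQ = C ΔT = 4.75×10^8 × 1.543 = 7.33×10^8 J/m².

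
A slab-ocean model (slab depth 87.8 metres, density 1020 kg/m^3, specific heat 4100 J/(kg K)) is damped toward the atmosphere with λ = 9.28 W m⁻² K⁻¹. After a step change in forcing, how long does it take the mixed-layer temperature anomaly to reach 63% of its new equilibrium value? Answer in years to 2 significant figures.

1.2 years

Areal heat capacity C = ρ c_p D = 1020 × 4100 × 87.8 = 3.67×10^8 J/(m²·K).
τ = C / λ = 3.67×10^8 / 9.28 = 3.96×10^7 s.
Fraction reached: 1 − e^(−t/τ) = 0.63 ⇒ t = −τ ln(1 − 0.63) = τ × 0.994.
t = 3.93×10^7 s = 1.25 years.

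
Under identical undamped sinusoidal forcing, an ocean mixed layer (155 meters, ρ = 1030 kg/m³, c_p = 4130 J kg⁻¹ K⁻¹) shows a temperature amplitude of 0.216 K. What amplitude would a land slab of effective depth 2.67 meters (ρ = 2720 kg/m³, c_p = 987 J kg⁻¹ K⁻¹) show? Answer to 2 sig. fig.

20 K

C_ocean = 6.59×10^8 J/(m²·K); C_land = 7.17×10^6 J/(m²·K).
A ∝ 1/C ⇒ A_land = A_ocean × C_ocean/C_land = 0.216 × 92.0 = 19.9 K.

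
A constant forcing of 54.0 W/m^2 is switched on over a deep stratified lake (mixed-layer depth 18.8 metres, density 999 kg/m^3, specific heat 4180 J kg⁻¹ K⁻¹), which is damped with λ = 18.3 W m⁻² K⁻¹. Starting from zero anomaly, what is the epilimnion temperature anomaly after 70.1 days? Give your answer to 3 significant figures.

2.23 K

Areal heat capacity C = ρ c_p D = 999 × 4180 × 18.8 = 7.85×10^7 J/(m^2 K).
τ = C / λ = 7.85×10^7 / 18.3 = 4.29×10^6 s.
Equilibrium anomaly ΔT_eq = F / λ = 54.0 / 18.3 = 2.95 K.
t = 70.1 days = 6.06×10^6 s, so t/τ = 1.41.
ΔT(t) = ΔT_eq (1 − e^(−t/τ)) = 2.95 × (1 − e^−1.41) = 2.23 K.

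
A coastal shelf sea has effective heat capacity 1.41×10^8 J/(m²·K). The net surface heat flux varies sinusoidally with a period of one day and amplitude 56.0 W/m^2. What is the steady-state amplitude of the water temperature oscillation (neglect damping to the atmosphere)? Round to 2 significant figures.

Areal heat capacity C = 1.41×10^8 J/(m²·K) (given).
Angular frequency ω = 2π / T = 2π / 86400 s = 7.27×10^-5 s⁻¹.
Cω = 1.41×10^8 × 7.27×10^-5 = 10300 W/(m²·K).
Amplitude A = F₀ / (Cω) = 56.0 / 10300 = 0.00546 K.

0.0055 K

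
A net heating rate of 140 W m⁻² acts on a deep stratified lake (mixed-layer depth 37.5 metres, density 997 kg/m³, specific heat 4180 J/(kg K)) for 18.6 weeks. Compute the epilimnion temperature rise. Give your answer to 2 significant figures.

Areal heat capacity C = ρ c_p D = 997 × 4180 × 37.5 = 1.56×10^8 J/(m²·K).
Net heat input Q = F Δt = 140 × (18.6 weeks × 6.048×10^5 s/week) = 1.57×10^9 J/m².
ΔT = Q / C = 1.57×10^9 / 1.56×10^8 = 10.1 K.

10 K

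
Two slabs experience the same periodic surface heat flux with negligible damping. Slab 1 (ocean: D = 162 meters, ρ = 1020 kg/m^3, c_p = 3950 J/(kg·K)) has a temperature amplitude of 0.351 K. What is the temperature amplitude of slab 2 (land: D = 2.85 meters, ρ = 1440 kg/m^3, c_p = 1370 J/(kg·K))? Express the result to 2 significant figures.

C_ocean = 6.53×10^8 J/(m²·K); C_land = 5.62×10^6 J/(m²·K).
A ∝ 1/C ⇒ A_land = A_ocean × C_ocean/C_land = 0.351 × 116 = 40.7 K.

41 K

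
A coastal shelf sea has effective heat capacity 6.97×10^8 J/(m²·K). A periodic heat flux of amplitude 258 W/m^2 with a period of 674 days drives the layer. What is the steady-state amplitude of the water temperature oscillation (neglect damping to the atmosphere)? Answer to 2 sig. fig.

3.4 K

Areal heat capacity C = 6.97×10^8 J/(m²·K) (given).
Angular frequency ω = 2π / T = 2π / 5.82×10^7 s = 1.08×10^-7 s⁻¹.
Cω = 6.97×10^8 × 1.08×10^-7 = 75.2 W/(m²·K).
Amplitude A = F₀ / (Cω) = 258 / 75.2 = 3.43 K.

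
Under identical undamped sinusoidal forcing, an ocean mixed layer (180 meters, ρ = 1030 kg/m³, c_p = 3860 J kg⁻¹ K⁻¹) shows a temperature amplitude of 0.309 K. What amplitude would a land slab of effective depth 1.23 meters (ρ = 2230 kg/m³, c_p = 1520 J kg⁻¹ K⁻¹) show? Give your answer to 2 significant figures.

53 K

C_ocean = 7.16×10^8 J/(m²·K); C_land = 4.17×10^6 J/(m²·K).
A ∝ 1/C ⇒ A_land = A_ocean × C_ocean/C_land = 0.309 × 172 = 53.0 K.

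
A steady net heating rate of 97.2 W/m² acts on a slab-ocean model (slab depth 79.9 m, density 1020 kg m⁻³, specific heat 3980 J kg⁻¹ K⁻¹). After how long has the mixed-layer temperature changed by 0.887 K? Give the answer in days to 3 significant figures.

34.3 days

Areal heat capacity C = ρ c_p D = 1020 × 3980 × 79.9 = 3.24×10^8 J/(m²·K).
Time required: Δt = C ΔT / F = 3.24×10^8 × 0.887 / 97.2 = 2.96×10^6 s.
In days: 2.96×10^6 s / (86400 s/day) = 34.3 days.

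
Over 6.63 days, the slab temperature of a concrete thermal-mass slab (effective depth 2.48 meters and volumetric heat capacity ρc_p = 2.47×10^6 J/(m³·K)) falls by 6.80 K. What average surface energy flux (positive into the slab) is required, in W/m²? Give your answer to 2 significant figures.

Areal heat capacity C = ρc_p × D = 2.47×10^6 × 2.48 = 6.13×10^6 J m⁻² K⁻¹.
Required heat per unit area: Q = C ΔT = 6.13×10^6 × -6.80 = -4.17×10^7 J/m².
Flux F = Q / Δt = -4.17×10^7 / 5.73×10^5 s = -72.7 W/m².

-73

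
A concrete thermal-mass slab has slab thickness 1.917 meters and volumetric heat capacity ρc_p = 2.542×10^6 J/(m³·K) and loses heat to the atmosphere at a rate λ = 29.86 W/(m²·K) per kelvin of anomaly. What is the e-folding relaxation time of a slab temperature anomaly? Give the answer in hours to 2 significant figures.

45 hours

Areal heat capacity C = ρc_p × D = 2.542×10^6 × 1.917 = 4.87×10^6 J/(m²·K).
Relaxation time τ = C / λ = 4.87×10^6 / 29.86 = 1.63×10^5 s.
In hours: 1.63×10^5 s / (3600 s/hour) = 45.3 hours.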